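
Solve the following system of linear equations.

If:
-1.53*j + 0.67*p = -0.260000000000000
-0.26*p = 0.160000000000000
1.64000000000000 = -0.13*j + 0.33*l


Then:
j = -0.10
l = 4.93
p = -0.62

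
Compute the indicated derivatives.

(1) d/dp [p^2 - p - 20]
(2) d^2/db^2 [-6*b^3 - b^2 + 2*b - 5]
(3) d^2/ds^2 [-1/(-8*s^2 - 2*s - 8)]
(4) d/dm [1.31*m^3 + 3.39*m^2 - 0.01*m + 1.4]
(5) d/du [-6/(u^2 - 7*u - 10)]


(1) = 2*p - 1
(2) = -36*b - 2
(3) = (-16*s^2 - 4*s + (8*s + 1)^2 - 16)/(4*s^2 + s + 4)^3
(4) = 3.93*m^2 + 6.78*m - 0.01
(5) = 6*(2*u - 7)/(-u^2 + 7*u + 10)^2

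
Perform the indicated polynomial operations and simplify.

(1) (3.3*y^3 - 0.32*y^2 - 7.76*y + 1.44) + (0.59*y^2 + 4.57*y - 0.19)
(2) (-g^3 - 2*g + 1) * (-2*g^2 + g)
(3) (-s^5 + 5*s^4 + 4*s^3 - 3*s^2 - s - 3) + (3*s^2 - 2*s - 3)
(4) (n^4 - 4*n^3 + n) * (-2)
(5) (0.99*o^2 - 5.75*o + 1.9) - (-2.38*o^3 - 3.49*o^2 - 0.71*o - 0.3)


(1) = 3.3*y^3 + 0.27*y^2 - 3.19*y + 1.25
(2) = 2*g^5 - g^4 + 4*g^3 - 4*g^2 + g
(3) = -s^5 + 5*s^4 + 4*s^3 - 3*s - 6
(4) = -2*n^4 + 8*n^3 - 2*n
(5) = 2.38*o^3 + 4.48*o^2 - 5.04*o + 2.2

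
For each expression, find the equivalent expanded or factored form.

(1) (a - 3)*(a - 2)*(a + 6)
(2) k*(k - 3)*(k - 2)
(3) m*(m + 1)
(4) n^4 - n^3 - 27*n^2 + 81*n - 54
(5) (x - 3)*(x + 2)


(1) = a^3 + a^2 - 24*a + 36
(2) = k^3 - 5*k^2 + 6*k
(3) = m^2 + m
(4) = (n - 3)^2*(n - 1)*(n + 6)
(5) = x^2 - x - 6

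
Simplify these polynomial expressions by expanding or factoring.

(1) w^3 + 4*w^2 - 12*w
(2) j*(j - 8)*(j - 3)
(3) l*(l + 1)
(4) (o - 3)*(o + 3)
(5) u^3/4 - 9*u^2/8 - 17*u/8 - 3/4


(1) = w*(w - 2)*(w + 6)
(2) = j^3 - 11*j^2 + 24*j
(3) = l^2 + l
(4) = o^2 - 9
(5) = (u/4 + 1/4)*(u - 6)*(u + 1/2)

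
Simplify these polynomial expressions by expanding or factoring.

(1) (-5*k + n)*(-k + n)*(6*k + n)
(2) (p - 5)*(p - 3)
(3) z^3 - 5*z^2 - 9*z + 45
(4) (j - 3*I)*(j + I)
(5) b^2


(1) = 30*k^3 - 31*k^2*n + n^3
(2) = p^2 - 8*p + 15
(3) = (z - 5)*(z - 3)*(z + 3)
(4) = j^2 - 2*I*j + 3
(5) = b^2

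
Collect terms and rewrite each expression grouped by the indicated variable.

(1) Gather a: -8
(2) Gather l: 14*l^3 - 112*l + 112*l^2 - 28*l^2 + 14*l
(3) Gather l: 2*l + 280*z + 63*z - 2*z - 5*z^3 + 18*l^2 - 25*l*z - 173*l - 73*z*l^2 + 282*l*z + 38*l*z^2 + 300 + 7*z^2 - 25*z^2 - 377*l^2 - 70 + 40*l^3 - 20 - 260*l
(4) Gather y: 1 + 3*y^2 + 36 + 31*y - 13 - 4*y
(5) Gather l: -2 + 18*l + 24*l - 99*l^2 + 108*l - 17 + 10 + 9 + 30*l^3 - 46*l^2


(1) = -8
(2) = 14*l^3 + 84*l^2 - 98*l
(3) = 40*l^3 + l^2*(-73*z - 359) + l*(38*z^2 + 257*z - 431) - 5*z^3 - 18*z^2 + 341*z + 210
(4) = 3*y^2 + 27*y + 24
(5) = 30*l^3 - 145*l^2 + 150*l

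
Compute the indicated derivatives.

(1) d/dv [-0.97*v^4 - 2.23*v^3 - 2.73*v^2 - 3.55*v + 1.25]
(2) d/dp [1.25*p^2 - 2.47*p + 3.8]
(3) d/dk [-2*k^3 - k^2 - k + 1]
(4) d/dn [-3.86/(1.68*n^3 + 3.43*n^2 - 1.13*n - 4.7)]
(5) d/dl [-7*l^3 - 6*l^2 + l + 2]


(1) = -3.88*v^3 - 6.69*v^2 - 5.46*v - 3.55
(2) = 2.5*p - 2.47
(3) = -6*k^2 - 2*k - 1
(4) = (19.4544*n^2 + 26.4796*n - 4.3618)/(1.68*n^3 + 3.43*n^2 - 1.13*n - 4.7)^2
(5) = -21*l^2 - 12*l + 1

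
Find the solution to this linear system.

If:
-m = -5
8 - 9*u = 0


Then:
m = 5
u = 8/9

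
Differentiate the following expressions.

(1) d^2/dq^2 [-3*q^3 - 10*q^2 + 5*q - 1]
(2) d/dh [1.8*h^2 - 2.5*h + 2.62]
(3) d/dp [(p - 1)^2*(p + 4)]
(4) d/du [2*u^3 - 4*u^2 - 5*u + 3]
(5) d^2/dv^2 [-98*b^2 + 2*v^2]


(1) = -18*q - 20
(2) = 3.6*h - 2.5
(3) = (p - 1)*(3*p + 7)
(4) = 6*u^2 - 8*u - 5
(5) = 4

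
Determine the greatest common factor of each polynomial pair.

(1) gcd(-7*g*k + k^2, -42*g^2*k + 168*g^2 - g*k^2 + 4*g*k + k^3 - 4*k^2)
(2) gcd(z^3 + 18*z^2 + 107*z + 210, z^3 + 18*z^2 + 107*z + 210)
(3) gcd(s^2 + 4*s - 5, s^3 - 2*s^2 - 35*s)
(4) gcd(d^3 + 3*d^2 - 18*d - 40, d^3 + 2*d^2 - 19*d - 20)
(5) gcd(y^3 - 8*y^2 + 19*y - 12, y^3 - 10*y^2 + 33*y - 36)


(1) = 7*g - k
(2) = gcd((z + 5)*(z + 6)*(z + 7), (z + 5)*(z + 6)*(z + 7)) = z^3 + 18*z^2 + 107*z + 210
(3) = gcd((s - 1)*(s + 5), s*(s - 7)*(s + 5)) = s + 5
(4) = d^2 + d - 20
(5) = y^2 - 7*y + 12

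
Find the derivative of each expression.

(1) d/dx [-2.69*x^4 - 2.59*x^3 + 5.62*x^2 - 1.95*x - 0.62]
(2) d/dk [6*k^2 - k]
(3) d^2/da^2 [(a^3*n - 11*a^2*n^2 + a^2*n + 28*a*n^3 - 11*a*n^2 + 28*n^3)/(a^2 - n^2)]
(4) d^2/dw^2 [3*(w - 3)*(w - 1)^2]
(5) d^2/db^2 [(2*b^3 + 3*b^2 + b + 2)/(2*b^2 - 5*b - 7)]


(1) = -10.76*x^3 - 7.77*x^2 + 11.24*x - 1.95
(2) = 12*k - 1
(3) = n^2*(58*a^3*n - 22*a^3 - 66*a^2*n^2 + 174*a^2*n + 174*a*n^3 - 66*a*n^2 - 22*n^4 + 58*n^3)/(a^6 - 3*a^4*n^2 + 3*a^2*n^4 - n^6)
(4) = 18*w - 30
(5) = 4*(56*b^3 + 180*b^2 + 138*b + 95)/(8*b^6 - 60*b^5 + 66*b^4 + 295*b^3 - 231*b^2 - 735*b - 343)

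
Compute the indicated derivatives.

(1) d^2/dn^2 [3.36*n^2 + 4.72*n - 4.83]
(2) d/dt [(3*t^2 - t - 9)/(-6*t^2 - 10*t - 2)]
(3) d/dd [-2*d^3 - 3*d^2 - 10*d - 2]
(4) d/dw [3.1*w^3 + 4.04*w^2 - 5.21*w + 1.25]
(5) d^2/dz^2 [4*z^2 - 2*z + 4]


(1) = 6.72000000000000
(2) = (-9*t^2 - 30*t - 22)/(9*t^4 + 30*t^3 + 31*t^2 + 10*t + 1)
(3) = -6*d^2 - 6*d - 10
(4) = 9.3*w^2 + 8.08*w - 5.21
(5) = 8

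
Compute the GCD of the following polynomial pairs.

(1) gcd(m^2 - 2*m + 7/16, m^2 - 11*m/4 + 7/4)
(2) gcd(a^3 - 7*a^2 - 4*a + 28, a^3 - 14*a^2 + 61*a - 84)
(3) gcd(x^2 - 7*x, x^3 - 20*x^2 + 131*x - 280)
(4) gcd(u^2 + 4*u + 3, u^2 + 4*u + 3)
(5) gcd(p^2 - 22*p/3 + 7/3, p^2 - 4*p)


(1) = gcd((m - 7/4)*(m - 1/4), (m - 7/4)*(m - 1)) = m - 7/4
(2) = gcd((a - 7)*(a - 2)*(a + 2), (a - 7)*(a - 4)*(a - 3)) = a - 7
(3) = gcd(x*(x - 7), (x - 8)*(x - 7)*(x - 5)) = x - 7
(4) = u^2 + 4*u + 3
(5) = 1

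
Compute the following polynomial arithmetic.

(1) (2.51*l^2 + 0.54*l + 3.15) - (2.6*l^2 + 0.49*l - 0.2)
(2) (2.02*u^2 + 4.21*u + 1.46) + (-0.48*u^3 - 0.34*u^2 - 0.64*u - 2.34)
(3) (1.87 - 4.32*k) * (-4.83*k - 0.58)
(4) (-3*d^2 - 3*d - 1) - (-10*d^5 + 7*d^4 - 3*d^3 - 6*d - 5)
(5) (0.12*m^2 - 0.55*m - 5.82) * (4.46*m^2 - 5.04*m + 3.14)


(1) = -0.09*l^2 + 0.05*l + 3.35
(2) = -0.48*u^3 + 1.68*u^2 + 3.57*u - 0.88
(3) = 20.8656*k^2 - 6.5265*k - 1.0846
(4) = 10*d^5 - 7*d^4 + 3*d^3 - 3*d^2 + 3*d + 4
(5) = 0.5352*m^4 - 3.0578*m^3 - 22.8084*m^2 + 27.6058*m - 18.2748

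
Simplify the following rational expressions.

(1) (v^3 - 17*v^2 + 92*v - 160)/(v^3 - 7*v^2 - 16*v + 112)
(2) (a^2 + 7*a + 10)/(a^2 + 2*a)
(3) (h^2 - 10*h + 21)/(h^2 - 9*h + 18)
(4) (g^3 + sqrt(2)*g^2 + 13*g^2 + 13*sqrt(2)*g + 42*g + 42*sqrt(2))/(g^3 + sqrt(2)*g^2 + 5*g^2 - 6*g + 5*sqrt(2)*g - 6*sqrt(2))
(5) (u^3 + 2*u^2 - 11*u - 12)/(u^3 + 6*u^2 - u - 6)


(1) = (v^2 - 13*v + 40)/(v^2 - 3*v - 28)
(2) = (a + 5)/a
(3) = (h - 7)/(h - 6)
(4) = (g + 7)/(g - 1)
(5) = (u^2 + u - 12)/(u^2 + 5*u - 6)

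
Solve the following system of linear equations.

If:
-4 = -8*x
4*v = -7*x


Then:
v = -7/8
x = 1/2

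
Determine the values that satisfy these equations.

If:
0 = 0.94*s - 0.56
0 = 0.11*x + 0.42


Then:
s = 0.60
x = -3.82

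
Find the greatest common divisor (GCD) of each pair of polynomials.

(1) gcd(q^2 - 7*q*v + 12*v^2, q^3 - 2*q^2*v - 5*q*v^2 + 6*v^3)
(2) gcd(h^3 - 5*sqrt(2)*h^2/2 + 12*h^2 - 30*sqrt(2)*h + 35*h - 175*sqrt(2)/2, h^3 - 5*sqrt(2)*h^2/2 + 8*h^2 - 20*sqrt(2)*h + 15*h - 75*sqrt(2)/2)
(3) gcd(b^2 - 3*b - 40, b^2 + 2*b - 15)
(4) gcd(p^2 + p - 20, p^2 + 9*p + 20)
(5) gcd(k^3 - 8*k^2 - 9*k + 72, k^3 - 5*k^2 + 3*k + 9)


(1) = gcd((q - 4*v)*(q - 3*v), (q - 3*v)*(q - v)*(q + 2*v)) = q - 3*v
(2) = gcd((h + 5)*(h + 7)*(h - 5*sqrt(2)/2), (h + 3)*(h + 5)*(h - 5*sqrt(2)/2)) = h^2 + h*(5 - 5*sqrt(2)/2) - 25*sqrt(2)/2
(3) = b + 5
(4) = gcd((p - 4)*(p + 5), (p + 4)*(p + 5)) = p + 5
(5) = gcd((k - 8)*(k - 3)*(k + 3), (k - 3)^2*(k + 1)) = k - 3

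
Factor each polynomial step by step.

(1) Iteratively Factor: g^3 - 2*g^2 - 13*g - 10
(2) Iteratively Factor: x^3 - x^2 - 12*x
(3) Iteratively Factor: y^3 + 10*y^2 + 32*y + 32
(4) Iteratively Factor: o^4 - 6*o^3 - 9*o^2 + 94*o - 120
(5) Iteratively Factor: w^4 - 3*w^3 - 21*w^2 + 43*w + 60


(1) = (g + 2)*(g^2 - 4*g - 5) = (g - 5)*(g + 2)*(g + 1)
(2) = (x)*(x^2 - x - 12) = x*(x - 4)*(x + 3)
(3) = (y + 4)*(y^2 + 6*y + 8) = (y + 2)*(y + 4)*(y + 4)
(4) = (o - 5)*(o^3 - o^2 - 14*o + 24) = (o - 5)*(o - 2)*(o^2 + o - 12) = (o - 5)*(o - 3)*(o - 2)*(o + 4)
(5) = (w - 5)*(w^3 + 2*w^2 - 11*w - 12) = (w - 5)*(w + 1)*(w^2 + w - 12) = (w - 5)*(w + 1)*(w + 4)*(w - 3)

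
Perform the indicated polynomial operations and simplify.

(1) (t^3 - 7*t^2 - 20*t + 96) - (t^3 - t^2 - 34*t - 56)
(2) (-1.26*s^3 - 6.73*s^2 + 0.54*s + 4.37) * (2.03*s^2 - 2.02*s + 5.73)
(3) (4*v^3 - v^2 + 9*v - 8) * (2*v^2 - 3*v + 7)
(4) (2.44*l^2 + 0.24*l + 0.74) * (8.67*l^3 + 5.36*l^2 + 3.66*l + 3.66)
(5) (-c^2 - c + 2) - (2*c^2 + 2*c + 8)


(1) = -6*t^2 + 14*t + 152
(2) = -2.5578*s^5 - 11.1167*s^4 + 7.471*s^3 - 30.7826*s^2 - 5.7332*s + 25.0401
(3) = 8*v^5 - 14*v^4 + 49*v^3 - 50*v^2 + 87*v - 56
(4) = 21.1548*l^5 + 15.1592*l^4 + 16.6326*l^3 + 13.7752*l^2 + 3.5868*l + 2.7084
(5) = -3*c^2 - 3*c - 6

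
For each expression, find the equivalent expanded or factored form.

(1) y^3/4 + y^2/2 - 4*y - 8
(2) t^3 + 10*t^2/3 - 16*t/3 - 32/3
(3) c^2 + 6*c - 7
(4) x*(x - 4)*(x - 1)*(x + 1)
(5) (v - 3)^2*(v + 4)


(1) = (y/4 + 1/2)*(y - 4)*(y + 4)
(2) = (t - 2)*(t + 4/3)*(t + 4)
(3) = (c - 1)*(c + 7)
(4) = x^4 - 4*x^3 - x^2 + 4*x
(5) = v^3 - 2*v^2 - 15*v + 36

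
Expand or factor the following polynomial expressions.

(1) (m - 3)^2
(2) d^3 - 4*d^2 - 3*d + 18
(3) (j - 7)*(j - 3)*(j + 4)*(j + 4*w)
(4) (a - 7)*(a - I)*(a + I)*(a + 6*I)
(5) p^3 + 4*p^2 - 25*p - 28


(1) = m^2 - 6*m + 9
(2) = (d - 3)^2*(d + 2)
(3) = j^4 + 4*j^3*w - 6*j^3 - 24*j^2*w - 19*j^2 - 76*j*w + 84*j + 336*w
(4) = a^4 - 7*a^3 + 6*I*a^3 + a^2 - 42*I*a^2 - 7*a + 6*I*a - 42*I
(5) = (p - 4)*(p + 1)*(p + 7)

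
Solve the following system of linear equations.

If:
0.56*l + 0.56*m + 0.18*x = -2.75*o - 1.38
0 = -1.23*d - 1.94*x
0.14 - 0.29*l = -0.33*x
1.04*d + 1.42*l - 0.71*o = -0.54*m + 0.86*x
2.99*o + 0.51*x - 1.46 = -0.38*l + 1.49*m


Then:
d = -0.26
l = 0.67
m = -1.46
o = -0.35
x = 0.17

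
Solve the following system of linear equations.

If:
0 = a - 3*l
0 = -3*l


Then:
a = 0
l = 0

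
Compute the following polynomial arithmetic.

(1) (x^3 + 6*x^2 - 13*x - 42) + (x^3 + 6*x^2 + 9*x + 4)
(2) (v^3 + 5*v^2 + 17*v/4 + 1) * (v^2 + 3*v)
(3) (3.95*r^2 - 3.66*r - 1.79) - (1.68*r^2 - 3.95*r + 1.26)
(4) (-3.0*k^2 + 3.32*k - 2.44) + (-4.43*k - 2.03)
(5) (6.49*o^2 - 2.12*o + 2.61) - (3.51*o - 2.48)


(1) = 2*x^3 + 12*x^2 - 4*x - 38
(2) = v^5 + 8*v^4 + 77*v^3/4 + 55*v^2/4 + 3*v
(3) = 2.27*r^2 + 0.29*r - 3.05
(4) = -3.0*k^2 - 1.11*k - 4.47
(5) = 6.49*o^2 - 5.63*o + 5.09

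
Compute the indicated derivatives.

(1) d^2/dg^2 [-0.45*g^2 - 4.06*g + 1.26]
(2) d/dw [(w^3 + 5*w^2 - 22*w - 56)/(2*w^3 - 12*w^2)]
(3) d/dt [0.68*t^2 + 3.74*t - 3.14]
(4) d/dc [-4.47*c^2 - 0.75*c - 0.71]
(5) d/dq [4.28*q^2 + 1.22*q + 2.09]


(1) = -0.900000000000000
(2) = (-11*w^3 + 44*w^2 + 36*w - 672)/(2*w^3*(w^2 - 12*w + 36))
(3) = 1.36*t + 3.74
(4) = -8.94*c - 0.75
(5) = 8.56*q + 1.22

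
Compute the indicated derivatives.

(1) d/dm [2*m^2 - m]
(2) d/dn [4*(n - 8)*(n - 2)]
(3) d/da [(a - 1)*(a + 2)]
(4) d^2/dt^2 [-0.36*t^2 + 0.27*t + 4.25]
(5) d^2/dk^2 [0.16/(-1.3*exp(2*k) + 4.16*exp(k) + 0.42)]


(1) = 4*m - 1
(2) = 8*n - 40
(3) = 2*a + 1
(4) = -0.720000000000000
(5) = ((0.832*exp(k) - 0.6656)*(-1.3*exp(2*k) + 4.16*exp(k) + 0.42) + 0.16*(2.6*exp(k) - 4.16)*(5.2*exp(k) - 8.32)*exp(k))*exp(k)/(-1.3*exp(2*k) + 4.16*exp(k) + 0.42)^3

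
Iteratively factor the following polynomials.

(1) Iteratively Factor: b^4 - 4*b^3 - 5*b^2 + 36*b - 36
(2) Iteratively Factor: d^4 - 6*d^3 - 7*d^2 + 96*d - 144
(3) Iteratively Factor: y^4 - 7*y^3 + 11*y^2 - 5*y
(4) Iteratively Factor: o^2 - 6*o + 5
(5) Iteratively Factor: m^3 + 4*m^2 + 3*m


(1) = (b - 3)*(b^3 - b^2 - 8*b + 12) = (b - 3)*(b + 3)*(b^2 - 4*b + 4) = (b - 3)*(b - 2)*(b + 3)*(b - 2)
(2) = (d - 3)*(d^3 - 3*d^2 - 16*d + 48) = (d - 3)*(d + 4)*(d^2 - 7*d + 12) = (d - 4)*(d - 3)*(d + 4)*(d - 3)
(3) = (y - 5)*(y^3 - 2*y^2 + y) = (y - 5)*(y - 1)*(y^2 - y) = y*(y - 5)*(y - 1)*(y - 1)
(4) = (o - 5)*(o - 1)
(5) = (m + 1)*(m^2 + 3*m) = (m + 1)*(m + 3)*(m)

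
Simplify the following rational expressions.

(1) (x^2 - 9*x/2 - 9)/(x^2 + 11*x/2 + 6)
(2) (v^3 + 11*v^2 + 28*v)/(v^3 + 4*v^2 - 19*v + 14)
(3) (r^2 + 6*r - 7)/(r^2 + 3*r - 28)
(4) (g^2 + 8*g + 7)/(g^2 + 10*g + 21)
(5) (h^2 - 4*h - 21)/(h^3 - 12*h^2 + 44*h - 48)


(1) = (x - 6)/(x + 4)
(2) = (v^2 + 4*v)/(v^2 - 3*v + 2)
(3) = (r - 1)/(r - 4)
(4) = (g + 1)/(g + 3)
(5) = (h^2 - 4*h - 21)/(h^3 - 12*h^2 + 44*h - 48)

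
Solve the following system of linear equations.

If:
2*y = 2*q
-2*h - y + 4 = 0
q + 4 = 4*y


Then:
h = 4/3
q = 4/3
y = 4/3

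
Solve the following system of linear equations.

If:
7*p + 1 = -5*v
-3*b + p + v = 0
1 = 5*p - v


Then:
b = -1/12
p = 1/8
v = -3/8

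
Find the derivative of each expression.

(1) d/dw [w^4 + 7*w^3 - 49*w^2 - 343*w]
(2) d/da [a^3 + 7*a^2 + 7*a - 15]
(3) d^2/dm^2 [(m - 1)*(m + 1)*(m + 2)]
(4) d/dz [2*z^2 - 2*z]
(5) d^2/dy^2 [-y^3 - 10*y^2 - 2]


(1) = 4*w^3 + 21*w^2 - 98*w - 343
(2) = 3*a^2 + 14*a + 7
(3) = 6*m + 4
(4) = 4*z - 2
(5) = -6*y - 20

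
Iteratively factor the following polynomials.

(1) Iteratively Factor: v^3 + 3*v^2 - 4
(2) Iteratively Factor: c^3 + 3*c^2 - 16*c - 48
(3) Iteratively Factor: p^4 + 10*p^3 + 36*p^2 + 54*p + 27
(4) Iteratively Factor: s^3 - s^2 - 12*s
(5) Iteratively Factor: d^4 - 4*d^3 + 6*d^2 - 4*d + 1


(1) = (v - 1)*(v^2 + 4*v + 4) = (v - 1)*(v + 2)*(v + 2)
(2) = (c + 3)*(c^2 - 16) = (c + 3)*(c + 4)*(c - 4)
(3) = (p + 1)*(p^3 + 9*p^2 + 27*p + 27) = (p + 1)*(p + 3)*(p^2 + 6*p + 9) = (p + 1)*(p + 3)^2*(p + 3)
(4) = (s)*(s^2 - s - 12) = s*(s + 3)*(s - 4)
(5) = (d - 1)*(d^3 - 3*d^2 + 3*d - 1) = (d - 1)^2*(d^2 - 2*d + 1) = (d - 1)^3*(d - 1)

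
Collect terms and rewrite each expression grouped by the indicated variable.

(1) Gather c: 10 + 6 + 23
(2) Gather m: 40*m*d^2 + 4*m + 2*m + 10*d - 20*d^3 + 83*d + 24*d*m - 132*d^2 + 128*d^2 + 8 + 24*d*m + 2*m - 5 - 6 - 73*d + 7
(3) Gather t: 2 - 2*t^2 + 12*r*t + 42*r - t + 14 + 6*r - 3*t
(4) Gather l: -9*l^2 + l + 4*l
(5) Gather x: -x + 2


(1) = 39
(2) = -20*d^3 - 4*d^2 + 20*d + m*(40*d^2 + 48*d + 8) + 4
(3) = 48*r - 2*t^2 + t*(12*r - 4) + 16
(4) = -9*l^2 + 5*l
(5) = 2 - x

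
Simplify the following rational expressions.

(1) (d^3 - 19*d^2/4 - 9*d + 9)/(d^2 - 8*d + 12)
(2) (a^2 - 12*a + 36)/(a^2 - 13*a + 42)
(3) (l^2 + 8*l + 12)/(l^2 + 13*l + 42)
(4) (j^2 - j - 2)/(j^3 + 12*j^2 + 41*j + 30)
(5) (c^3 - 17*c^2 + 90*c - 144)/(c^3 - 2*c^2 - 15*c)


(1) = (4*d^2 + 5*d - 6)/(4*d - 8)
(2) = (a - 6)/(a - 7)
(3) = (l + 2)/(l + 7)
(4) = (j - 2)/(j^2 + 11*j + 30)
(5) = (c^3 - 17*c^2 + 90*c - 144)/(c^3 - 2*c^2 - 15*c)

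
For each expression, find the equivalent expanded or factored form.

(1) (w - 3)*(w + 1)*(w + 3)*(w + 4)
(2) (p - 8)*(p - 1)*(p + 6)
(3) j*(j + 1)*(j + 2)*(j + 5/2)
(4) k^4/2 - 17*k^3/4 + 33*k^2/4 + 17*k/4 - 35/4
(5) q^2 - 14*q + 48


(1) = w^4 + 5*w^3 - 5*w^2 - 45*w - 36
(2) = p^3 - 3*p^2 - 46*p + 48
(3) = j^4 + 11*j^3/2 + 19*j^2/2 + 5*j
(4) = (k/2 + 1/2)*(k - 5)*(k - 7/2)*(k - 1)
(5) = (q - 8)*(q - 6)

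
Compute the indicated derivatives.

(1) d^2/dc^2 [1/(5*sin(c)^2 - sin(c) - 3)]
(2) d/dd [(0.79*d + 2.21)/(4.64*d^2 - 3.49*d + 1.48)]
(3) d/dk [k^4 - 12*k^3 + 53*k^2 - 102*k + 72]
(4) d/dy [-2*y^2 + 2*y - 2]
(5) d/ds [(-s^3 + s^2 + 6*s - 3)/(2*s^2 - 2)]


(1) = (100*sin(c)^4 - 15*sin(c)^3 - 89*sin(c)^2 + 27*sin(c) - 32)/(-5*sin(c)^2 + sin(c) + 3)^3
(2) = (-3.6656*d^2 - 20.5088*d + 8.8821)/(21.5296*d^4 - 32.3872*d^3 + 25.9145*d^2 - 10.3304*d + 2.1904)
(3) = 4*k^3 - 36*k^2 + 106*k - 102
(4) = 2 - 4*y
(5) = (-s^4 - 3*s^2 + 4*s - 6)/(2*(s^4 - 2*s^2 + 1))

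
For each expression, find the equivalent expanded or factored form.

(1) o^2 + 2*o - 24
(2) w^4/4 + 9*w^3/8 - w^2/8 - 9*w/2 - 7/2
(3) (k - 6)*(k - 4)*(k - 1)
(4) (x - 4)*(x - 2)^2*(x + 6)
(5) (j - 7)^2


(1) = (o - 4)*(o + 6)
(2) = (w/4 + 1/4)*(w - 2)*(w + 2)*(w + 7/2)
(3) = k^3 - 11*k^2 + 34*k - 24
(4) = x^4 - 2*x^3 - 28*x^2 + 104*x - 96
(5) = j^2 - 14*j + 49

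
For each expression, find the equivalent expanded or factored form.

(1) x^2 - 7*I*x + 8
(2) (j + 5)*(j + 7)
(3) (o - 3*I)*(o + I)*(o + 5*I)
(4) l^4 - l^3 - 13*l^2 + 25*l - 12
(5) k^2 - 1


(1) = (x - 8*I)*(x + I)
(2) = j^2 + 12*j + 35
(3) = o^3 + 3*I*o^2 + 13*o + 15*I
(4) = (l - 3)*(l - 1)^2*(l + 4)
(5) = (k - 1)*(k + 1)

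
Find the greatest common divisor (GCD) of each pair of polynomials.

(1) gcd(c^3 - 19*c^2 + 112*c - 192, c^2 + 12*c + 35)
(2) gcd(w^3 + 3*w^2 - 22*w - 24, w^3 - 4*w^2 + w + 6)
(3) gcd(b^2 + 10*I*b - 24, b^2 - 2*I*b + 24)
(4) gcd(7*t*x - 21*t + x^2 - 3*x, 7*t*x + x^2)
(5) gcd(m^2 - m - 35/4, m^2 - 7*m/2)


(1) = gcd((c - 8)^2*(c - 3), (c + 5)*(c + 7)) = 1
(2) = w + 1
(3) = b + 4*I
(4) = 7*t + x
(5) = gcd((m - 7/2)*(m + 5/2), m*(m - 7/2)) = m - 7/2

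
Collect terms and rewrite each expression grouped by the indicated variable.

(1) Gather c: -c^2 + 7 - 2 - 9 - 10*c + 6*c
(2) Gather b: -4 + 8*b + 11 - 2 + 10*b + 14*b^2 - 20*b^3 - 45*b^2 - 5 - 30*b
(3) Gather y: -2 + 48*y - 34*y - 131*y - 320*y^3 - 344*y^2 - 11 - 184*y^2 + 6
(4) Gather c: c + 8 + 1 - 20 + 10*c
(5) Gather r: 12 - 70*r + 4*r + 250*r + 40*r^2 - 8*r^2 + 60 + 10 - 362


(1) = -c^2 - 4*c - 4
(2) = -20*b^3 - 31*b^2 - 12*b
(3) = -320*y^3 - 528*y^2 - 117*y - 7
(4) = 11*c - 11
(5) = 32*r^2 + 184*r - 280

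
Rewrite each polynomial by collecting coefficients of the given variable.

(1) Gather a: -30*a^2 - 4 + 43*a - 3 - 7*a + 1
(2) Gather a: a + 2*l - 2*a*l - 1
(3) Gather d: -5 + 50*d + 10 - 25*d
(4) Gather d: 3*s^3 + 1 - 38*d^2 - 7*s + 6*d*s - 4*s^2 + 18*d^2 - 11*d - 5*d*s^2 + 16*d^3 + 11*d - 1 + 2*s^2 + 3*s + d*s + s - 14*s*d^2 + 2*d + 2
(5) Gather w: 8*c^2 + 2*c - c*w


(1) = -30*a^2 + 36*a - 6
(2) = a*(1 - 2*l) + 2*l - 1
(3) = 25*d + 5
(4) = 16*d^3 + d^2*(-14*s - 20) + d*(-5*s^2 + 7*s + 2) + 3*s^3 - 2*s^2 - 3*s + 2
(5) = 8*c^2 - c*w + 2*c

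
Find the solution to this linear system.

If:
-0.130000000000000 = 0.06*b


Then:
b = -2.17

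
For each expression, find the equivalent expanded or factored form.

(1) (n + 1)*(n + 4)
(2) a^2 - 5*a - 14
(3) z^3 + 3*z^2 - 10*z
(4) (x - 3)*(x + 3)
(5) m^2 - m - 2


(1) = n^2 + 5*n + 4
(2) = (a - 7)*(a + 2)
(3) = z*(z - 2)*(z + 5)
(4) = x^2 - 9
(5) = (m - 2)*(m + 1)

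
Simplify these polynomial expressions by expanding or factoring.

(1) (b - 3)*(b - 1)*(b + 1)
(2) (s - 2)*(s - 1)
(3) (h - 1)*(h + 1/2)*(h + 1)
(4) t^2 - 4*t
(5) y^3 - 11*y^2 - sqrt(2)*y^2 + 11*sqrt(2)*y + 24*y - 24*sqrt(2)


(1) = b^3 - 3*b^2 - b + 3
(2) = s^2 - 3*s + 2
(3) = h^3 + h^2/2 - h - 1/2
(4) = t*(t - 4)
(5) = (y - 8)*(y - 3)*(y - sqrt(2))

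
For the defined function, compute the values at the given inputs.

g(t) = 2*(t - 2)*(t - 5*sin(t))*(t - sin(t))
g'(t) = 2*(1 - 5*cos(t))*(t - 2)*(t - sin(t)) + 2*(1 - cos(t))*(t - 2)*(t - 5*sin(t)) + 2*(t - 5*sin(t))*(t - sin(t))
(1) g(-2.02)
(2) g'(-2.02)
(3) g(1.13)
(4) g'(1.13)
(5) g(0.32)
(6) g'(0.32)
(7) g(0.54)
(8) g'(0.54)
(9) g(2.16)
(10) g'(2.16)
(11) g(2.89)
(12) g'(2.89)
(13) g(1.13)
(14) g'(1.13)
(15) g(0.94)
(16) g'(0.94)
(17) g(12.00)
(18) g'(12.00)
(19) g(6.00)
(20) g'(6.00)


(1) = 22.35
(2) = -5.67
(3) = 1.33
(4) = 2.30
(5) = 0.02
(6) = 0.27
(7) = 0.15
(8) = 0.99
(9) = -0.85
(10) = -4.69
(11) = 7.73
(12) = 41.92
(13) = 1.33
(14) = 2.30
(15) = 0.87
(16) = 2.42
(17) = 3681.46
(18) = -393.17
(19) = 371.59
(20) = -95.68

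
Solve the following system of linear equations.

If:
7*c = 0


Then:
c = 0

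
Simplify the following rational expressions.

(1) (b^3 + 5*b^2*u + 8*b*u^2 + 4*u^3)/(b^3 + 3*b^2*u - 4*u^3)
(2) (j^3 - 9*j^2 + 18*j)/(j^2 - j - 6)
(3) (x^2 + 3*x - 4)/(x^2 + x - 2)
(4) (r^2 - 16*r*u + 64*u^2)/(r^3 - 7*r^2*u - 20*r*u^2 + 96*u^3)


(1) = (-b - u)/(-b + u)
(2) = (j^2 - 6*j)/(j + 2)
(3) = (x + 4)/(x + 2)
(4) = (r - 8*u)/(r^2 + r*u - 12*u^2)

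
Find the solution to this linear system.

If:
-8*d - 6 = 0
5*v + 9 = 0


Then:
d = -3/4
v = -9/5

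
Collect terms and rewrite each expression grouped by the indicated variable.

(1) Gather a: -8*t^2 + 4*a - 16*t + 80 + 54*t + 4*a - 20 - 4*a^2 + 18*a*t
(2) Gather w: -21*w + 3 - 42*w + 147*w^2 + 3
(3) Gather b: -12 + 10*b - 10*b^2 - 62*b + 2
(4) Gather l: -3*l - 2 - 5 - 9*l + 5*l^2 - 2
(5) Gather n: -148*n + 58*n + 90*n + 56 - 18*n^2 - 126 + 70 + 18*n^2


(1) = -4*a^2 + a*(18*t + 8) - 8*t^2 + 38*t + 60
(2) = 147*w^2 - 63*w + 6
(3) = -10*b^2 - 52*b - 10
(4) = 5*l^2 - 12*l - 9
(5) = 0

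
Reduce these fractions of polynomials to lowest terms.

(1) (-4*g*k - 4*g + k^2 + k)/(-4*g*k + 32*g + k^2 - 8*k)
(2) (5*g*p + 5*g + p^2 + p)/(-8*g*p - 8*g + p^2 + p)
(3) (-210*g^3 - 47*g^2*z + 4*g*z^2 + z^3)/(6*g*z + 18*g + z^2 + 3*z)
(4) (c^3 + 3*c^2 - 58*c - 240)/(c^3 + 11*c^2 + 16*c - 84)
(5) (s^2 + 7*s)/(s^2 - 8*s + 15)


(1) = (k + 1)/(k - 8)
(2) = (5*g + p)/(-8*g + p)
(3) = (-35*g^2 - 2*g*z + z^2)/(z + 3)
(4) = (c^2 - 3*c - 40)/(c^2 + 5*c - 14)
(5) = (s^2 + 7*s)/(s^2 - 8*s + 15)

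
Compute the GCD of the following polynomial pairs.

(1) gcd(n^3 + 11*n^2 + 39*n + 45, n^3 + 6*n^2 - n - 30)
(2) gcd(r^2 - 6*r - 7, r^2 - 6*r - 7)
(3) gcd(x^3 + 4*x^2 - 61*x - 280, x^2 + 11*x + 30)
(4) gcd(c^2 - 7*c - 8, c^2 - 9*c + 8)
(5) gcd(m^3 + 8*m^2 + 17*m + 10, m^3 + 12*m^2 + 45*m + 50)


(1) = gcd((n + 3)^2*(n + 5), (n - 2)*(n + 3)*(n + 5)) = n^2 + 8*n + 15
(2) = r^2 - 6*r - 7
(3) = gcd((x - 8)*(x + 5)*(x + 7), (x + 5)*(x + 6)) = x + 5
(4) = c - 8
(5) = gcd((m + 1)*(m + 2)*(m + 5), (m + 2)*(m + 5)^2) = m^2 + 7*m + 10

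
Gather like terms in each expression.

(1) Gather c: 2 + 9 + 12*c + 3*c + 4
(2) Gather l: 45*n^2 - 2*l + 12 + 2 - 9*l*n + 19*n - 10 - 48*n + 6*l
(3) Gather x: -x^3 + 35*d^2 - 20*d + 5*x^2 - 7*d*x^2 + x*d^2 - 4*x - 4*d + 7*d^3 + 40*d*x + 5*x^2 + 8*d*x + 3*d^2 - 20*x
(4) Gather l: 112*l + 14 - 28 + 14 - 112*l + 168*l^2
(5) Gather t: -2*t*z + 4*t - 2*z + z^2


(1) = 15*c + 15
(2) = l*(4 - 9*n) + 45*n^2 - 29*n + 4
(3) = 7*d^3 + 38*d^2 - 24*d - x^3 + x^2*(10 - 7*d) + x*(d^2 + 48*d - 24)
(4) = 168*l^2
(5) = t*(4 - 2*z) + z^2 - 2*z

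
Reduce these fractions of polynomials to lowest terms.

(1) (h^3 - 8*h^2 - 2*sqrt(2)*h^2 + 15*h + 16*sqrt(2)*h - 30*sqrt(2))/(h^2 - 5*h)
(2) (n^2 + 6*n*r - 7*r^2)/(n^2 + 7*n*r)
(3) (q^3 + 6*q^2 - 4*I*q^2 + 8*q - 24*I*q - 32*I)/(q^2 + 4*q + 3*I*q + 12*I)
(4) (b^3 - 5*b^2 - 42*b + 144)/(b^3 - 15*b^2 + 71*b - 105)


(1) = (h^2 + h*(-3 - 2*sqrt(2)) + 6*sqrt(2))/h
(2) = (n - r)/n
(3) = (q^2 + q*(2 - 4*I) - 8*I)/(q + 3*I)
(4) = (b^2 - 2*b - 48)/(b^2 - 12*b + 35)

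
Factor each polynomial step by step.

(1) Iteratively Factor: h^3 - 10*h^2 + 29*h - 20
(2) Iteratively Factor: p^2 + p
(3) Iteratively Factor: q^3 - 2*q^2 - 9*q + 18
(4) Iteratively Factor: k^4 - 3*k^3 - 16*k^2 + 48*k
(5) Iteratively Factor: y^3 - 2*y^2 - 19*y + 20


(1) = (h - 1)*(h^2 - 9*h + 20) = (h - 5)*(h - 1)*(h - 4)
(2) = (p + 1)*(p)
(3) = (q + 3)*(q^2 - 5*q + 6) = (q - 2)*(q + 3)*(q - 3)
(4) = (k - 3)*(k^3 - 16*k) = k*(k - 3)*(k^2 - 16) = k*(k - 3)*(k + 4)*(k - 4)
(5) = (y - 5)*(y^2 + 3*y - 4) = (y - 5)*(y - 1)*(y + 4)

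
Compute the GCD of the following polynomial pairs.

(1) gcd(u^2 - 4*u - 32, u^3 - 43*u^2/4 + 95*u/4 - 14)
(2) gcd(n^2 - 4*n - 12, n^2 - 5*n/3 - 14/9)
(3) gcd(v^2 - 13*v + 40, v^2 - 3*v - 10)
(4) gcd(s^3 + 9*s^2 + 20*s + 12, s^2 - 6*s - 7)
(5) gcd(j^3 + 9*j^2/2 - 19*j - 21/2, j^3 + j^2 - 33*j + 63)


(1) = u - 8
(2) = 1
(3) = v - 5
(4) = s + 1
(5) = gcd((j - 3)*(j + 1/2)*(j + 7), (j - 3)^2*(j + 7)) = j^2 + 4*j - 21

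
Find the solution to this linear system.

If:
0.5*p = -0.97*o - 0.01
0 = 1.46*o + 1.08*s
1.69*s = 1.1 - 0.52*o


Then:
o = -0.62
p = 1.19
s = 0.84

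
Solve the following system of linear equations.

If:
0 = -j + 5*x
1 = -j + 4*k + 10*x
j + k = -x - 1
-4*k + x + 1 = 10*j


Then:
No Solution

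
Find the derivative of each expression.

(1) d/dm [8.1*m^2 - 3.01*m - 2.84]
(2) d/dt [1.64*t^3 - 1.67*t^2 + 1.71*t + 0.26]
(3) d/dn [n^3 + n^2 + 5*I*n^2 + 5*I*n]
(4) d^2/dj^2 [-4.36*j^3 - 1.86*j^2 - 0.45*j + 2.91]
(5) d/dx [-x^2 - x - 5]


(1) = 16.2*m - 3.01
(2) = 4.92*t^2 - 3.34*t + 1.71
(3) = 3*n^2 + n*(2 + 10*I) + 5*I
(4) = -26.16*j - 3.72
(5) = -2*x - 1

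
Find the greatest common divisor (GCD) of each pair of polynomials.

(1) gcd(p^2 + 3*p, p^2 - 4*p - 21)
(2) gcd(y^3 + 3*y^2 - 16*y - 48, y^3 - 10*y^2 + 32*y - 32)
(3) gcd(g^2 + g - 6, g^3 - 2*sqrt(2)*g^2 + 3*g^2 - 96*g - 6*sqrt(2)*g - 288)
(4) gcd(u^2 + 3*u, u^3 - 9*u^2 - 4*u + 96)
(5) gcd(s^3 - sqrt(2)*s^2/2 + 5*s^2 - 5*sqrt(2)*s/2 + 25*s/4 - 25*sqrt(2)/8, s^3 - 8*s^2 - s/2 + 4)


(1) = p + 3
(2) = gcd((y - 4)*(y + 3)*(y + 4), (y - 4)^2*(y - 2)) = y - 4
(3) = g + 3
(4) = gcd(u*(u + 3), (u - 8)*(u - 4)*(u + 3)) = u + 3
(5) = gcd((s + 5/2)^2*(s - sqrt(2)/2), (s - 8)*(s - sqrt(2)/2)*(s + sqrt(2)/2)) = s - sqrt(2)/2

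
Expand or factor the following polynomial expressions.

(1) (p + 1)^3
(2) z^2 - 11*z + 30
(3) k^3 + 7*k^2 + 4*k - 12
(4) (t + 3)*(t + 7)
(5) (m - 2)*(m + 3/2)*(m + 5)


(1) = p^3 + 3*p^2 + 3*p + 1
(2) = (z - 6)*(z - 5)
(3) = (k - 1)*(k + 2)*(k + 6)
(4) = t^2 + 10*t + 21
(5) = m^3 + 9*m^2/2 - 11*m/2 - 15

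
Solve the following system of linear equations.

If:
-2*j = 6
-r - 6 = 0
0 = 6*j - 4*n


Then:
j = -3
n = -9/2
r = -6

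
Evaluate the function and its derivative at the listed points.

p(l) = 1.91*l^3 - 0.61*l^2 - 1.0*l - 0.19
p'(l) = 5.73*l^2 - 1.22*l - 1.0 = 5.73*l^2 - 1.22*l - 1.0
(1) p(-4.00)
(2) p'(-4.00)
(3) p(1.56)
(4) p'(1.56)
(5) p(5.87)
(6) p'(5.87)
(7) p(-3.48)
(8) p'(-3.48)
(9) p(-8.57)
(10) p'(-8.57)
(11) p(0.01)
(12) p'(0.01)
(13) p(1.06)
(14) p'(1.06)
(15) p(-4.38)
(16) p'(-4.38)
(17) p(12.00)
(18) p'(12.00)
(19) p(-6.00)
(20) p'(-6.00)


(1) = -128.19
(2) = 95.56
(3) = 4.02
(4) = 11.04
(5) = 359.24
(6) = 189.28
(7) = -84.59
(8) = 72.64
(9) = -1238.62
(10) = 430.29
(11) = -0.20
(12) = -1.01
(13) = 0.34
(14) = 4.15
(15) = -168.01
(16) = 114.27
(17) = 3200.45
(18) = 809.48
(19) = -428.71
(20) = 212.60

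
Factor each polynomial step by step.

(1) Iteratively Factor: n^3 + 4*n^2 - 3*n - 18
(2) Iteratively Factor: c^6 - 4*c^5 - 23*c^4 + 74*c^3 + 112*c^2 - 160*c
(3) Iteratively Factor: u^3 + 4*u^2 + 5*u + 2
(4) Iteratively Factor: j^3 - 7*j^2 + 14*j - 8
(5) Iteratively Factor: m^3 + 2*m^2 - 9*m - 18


(1) = (n - 2)*(n^2 + 6*n + 9) = (n - 2)*(n + 3)*(n + 3)
(2) = (c)*(c^5 - 4*c^4 - 23*c^3 + 74*c^2 + 112*c - 160) = c*(c - 1)*(c^4 - 3*c^3 - 26*c^2 + 48*c + 160) = c*(c - 1)*(c + 2)*(c^3 - 5*c^2 - 16*c + 80) = c*(c - 1)*(c + 2)*(c + 4)*(c^2 - 9*c + 20) = c*(c - 4)*(c - 1)*(c + 2)*(c + 4)*(c - 5)
(3) = (u + 1)*(u^2 + 3*u + 2) = (u + 1)^2*(u + 2)
(4) = (j - 1)*(j^2 - 6*j + 8) = (j - 4)*(j - 1)*(j - 2)
(5) = (m + 3)*(m^2 - m - 6) = (m + 2)*(m + 3)*(m - 3)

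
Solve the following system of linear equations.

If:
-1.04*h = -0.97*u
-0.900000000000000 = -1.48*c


Then:
c = 0.61
h = 0.932692307692308*u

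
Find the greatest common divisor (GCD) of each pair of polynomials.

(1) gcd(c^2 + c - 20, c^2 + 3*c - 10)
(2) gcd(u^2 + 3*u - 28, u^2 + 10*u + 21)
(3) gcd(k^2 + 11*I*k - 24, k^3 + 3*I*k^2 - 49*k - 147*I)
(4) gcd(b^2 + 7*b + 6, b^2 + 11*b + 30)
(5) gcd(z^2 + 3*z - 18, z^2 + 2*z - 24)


(1) = c + 5
(2) = u + 7
(3) = gcd((k + 3*I)*(k + 8*I), (k - 7)*(k + 7)*(k + 3*I)) = k + 3*I
(4) = gcd((b + 1)*(b + 6), (b + 5)*(b + 6)) = b + 6
(5) = gcd((z - 3)*(z + 6), (z - 4)*(z + 6)) = z + 6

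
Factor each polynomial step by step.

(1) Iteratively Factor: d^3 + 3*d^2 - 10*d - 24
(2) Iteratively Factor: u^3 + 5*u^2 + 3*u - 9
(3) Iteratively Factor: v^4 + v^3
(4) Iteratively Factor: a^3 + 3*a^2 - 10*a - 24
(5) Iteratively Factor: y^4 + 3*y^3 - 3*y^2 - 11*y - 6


(1) = (d - 3)*(d^2 + 6*d + 8) = (d - 3)*(d + 2)*(d + 4)
(2) = (u + 3)*(u^2 + 2*u - 3) = (u - 1)*(u + 3)*(u + 3)
(3) = (v)*(v^3 + v^2) = v*(v + 1)*(v^2) = v^2*(v + 1)*(v)
(4) = (a + 4)*(a^2 - a - 6) = (a + 2)*(a + 4)*(a - 3)
(5) = (y + 1)*(y^3 + 2*y^2 - 5*y - 6) = (y + 1)^2*(y^2 + y - 6) = (y + 1)^2*(y + 3)*(y - 2)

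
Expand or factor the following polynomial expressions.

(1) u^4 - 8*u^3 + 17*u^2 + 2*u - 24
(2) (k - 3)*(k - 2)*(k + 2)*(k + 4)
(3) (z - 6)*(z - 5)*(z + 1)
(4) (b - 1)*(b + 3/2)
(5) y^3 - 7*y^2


(1) = (u - 4)*(u - 3)*(u - 2)*(u + 1)
(2) = k^4 + k^3 - 16*k^2 - 4*k + 48
(3) = z^3 - 10*z^2 + 19*z + 30
(4) = b^2 + b/2 - 3/2
(5) = y^2*(y - 7)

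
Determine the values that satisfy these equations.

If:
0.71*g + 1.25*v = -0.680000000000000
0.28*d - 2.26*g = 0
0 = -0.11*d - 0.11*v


Then:
d = 0.59
g = 0.07
v = -0.59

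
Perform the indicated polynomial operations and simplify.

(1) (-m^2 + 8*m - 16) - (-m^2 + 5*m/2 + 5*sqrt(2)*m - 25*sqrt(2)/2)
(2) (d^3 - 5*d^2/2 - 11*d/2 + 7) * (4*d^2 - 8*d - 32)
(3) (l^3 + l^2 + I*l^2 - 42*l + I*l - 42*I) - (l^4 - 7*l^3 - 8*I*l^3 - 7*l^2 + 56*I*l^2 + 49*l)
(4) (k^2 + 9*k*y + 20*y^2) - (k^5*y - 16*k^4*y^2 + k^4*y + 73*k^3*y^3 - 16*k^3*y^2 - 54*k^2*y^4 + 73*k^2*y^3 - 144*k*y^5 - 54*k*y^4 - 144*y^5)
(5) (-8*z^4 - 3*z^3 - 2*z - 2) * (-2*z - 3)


(1) = -5*sqrt(2)*m + 11*m/2 - 16 + 25*sqrt(2)/2
(2) = 4*d^5 - 18*d^4 - 34*d^3 + 152*d^2 + 120*d - 224
(3) = -l^4 + 8*l^3 + 8*I*l^3 + 8*l^2 - 55*I*l^2 - 91*l + I*l - 42*I
(4) = -k^5*y + 16*k^4*y^2 - k^4*y - 73*k^3*y^3 + 16*k^3*y^2 + 54*k^2*y^4 - 73*k^2*y^3 + k^2 + 144*k*y^5 + 54*k*y^4 + 9*k*y + 144*y^5 + 20*y^2
(5) = 16*z^5 + 30*z^4 + 9*z^3 + 4*z^2 + 10*z + 6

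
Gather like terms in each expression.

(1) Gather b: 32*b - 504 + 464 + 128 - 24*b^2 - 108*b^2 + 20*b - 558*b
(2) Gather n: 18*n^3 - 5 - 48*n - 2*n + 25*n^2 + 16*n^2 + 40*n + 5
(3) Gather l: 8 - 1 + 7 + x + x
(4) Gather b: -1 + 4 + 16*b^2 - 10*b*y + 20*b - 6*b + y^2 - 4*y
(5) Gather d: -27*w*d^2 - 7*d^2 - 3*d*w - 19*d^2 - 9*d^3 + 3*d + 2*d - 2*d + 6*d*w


(1) = -132*b^2 - 506*b + 88
(2) = 18*n^3 + 41*n^2 - 10*n
(3) = 2*x + 14
(4) = 16*b^2 + b*(14 - 10*y) + y^2 - 4*y + 3
(5) = -9*d^3 + d^2*(-27*w - 26) + d*(3*w + 3)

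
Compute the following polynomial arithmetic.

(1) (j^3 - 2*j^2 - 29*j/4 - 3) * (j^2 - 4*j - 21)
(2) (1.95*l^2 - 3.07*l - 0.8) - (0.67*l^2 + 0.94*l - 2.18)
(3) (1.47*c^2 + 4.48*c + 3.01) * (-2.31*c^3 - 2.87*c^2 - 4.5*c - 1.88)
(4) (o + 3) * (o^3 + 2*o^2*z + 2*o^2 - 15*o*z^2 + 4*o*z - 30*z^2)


(1) = j^5 - 6*j^4 - 81*j^3/4 + 68*j^2 + 657*j/4 + 63
(2) = 1.28*l^2 - 4.01*l + 1.38
(3) = -3.3957*c^5 - 14.5677*c^4 - 26.4257*c^3 - 31.5623*c^2 - 21.9674*c - 5.6588
(4) = o^4 + 2*o^3*z + 5*o^3 - 15*o^2*z^2 + 10*o^2*z + 6*o^2 - 75*o*z^2 + 12*o*z - 90*z^2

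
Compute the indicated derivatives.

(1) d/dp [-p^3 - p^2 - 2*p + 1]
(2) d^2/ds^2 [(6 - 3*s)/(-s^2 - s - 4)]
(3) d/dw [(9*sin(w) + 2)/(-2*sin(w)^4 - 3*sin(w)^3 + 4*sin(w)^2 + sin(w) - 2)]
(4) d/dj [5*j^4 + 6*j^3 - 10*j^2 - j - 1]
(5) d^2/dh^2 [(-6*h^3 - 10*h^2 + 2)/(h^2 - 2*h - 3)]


(1) = -3*p^2 - 2*p - 2
(2) = 6*((1 - 3*s)*(s^2 + s + 4) + (s - 2)*(2*s + 1)^2)/(s^2 + s + 4)^3
(3) = (54*sin(w)^4 + 70*sin(w)^3 - 18*sin(w)^2 - 16*sin(w) - 20)*cos(w)/(2*sin(w)^4 + 3*sin(w)^3 - 4*sin(w)^2 - sin(w) + 2)^2
(4) = 20*j^3 + 18*j^2 - 20*j - 1
(5) = 4*(-31*h^3 - 96*h^2 - 87*h - 38)/(h^6 - 6*h^5 + 3*h^4 + 28*h^3 - 9*h^2 - 54*h - 27)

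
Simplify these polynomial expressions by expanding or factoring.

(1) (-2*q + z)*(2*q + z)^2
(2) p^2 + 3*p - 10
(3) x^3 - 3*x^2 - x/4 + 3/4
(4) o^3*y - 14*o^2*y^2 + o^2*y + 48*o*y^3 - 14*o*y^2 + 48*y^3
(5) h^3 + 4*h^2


(1) = -8*q^3 - 4*q^2*z + 2*q*z^2 + z^3
(2) = (p - 2)*(p + 5)
(3) = (x - 3)*(x - 1/2)*(x + 1/2)
(4) = (o - 8*y)*(o - 6*y)*(o*y + y)
(5) = h^2*(h + 4)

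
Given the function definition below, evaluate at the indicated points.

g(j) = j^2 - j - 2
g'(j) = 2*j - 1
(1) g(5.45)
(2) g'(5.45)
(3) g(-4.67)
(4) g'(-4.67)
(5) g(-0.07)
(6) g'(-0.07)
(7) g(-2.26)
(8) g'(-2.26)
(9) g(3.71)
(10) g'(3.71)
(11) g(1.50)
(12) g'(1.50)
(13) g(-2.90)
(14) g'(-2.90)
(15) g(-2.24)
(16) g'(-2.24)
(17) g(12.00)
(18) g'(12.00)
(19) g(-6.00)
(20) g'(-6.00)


(1) = 22.25
(2) = 9.90
(3) = 24.48
(4) = -10.34
(5) = -1.93
(6) = -1.14
(7) = 5.37
(8) = -5.52
(9) = 8.05
(10) = 6.42
(11) = -1.25
(12) = 2.00
(13) = 9.31
(14) = -6.80
(15) = 5.26
(16) = -5.48
(17) = 130.00
(18) = 23.00
(19) = 40.00
(20) = -13.00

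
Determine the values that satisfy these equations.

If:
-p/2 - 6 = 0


Then:
p = -12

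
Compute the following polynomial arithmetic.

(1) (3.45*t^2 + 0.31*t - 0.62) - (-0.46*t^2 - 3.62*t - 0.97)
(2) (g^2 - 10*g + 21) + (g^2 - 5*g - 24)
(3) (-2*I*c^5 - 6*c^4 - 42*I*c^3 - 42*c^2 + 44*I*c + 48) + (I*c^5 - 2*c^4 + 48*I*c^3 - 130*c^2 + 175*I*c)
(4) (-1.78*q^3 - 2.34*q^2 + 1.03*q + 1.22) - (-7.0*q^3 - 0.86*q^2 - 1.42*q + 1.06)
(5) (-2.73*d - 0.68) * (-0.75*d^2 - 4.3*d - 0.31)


(1) = 3.91*t^2 + 3.93*t + 0.35
(2) = 2*g^2 - 15*g - 3
(3) = -I*c^5 - 8*c^4 + 6*I*c^3 - 172*c^2 + 219*I*c + 48
(4) = 5.22*q^3 - 1.48*q^2 + 2.45*q + 0.16
(5) = 2.0475*d^3 + 12.249*d^2 + 3.7703*d + 0.2108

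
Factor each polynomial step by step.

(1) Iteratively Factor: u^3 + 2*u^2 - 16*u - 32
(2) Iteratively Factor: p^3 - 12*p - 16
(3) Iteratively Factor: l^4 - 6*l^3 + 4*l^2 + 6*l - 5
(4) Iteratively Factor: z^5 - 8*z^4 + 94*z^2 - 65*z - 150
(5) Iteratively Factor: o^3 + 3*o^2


(1) = (u - 4)*(u^2 + 6*u + 8) = (u - 4)*(u + 2)*(u + 4)
(2) = (p - 4)*(p^2 + 4*p + 4) = (p - 4)*(p + 2)*(p + 2)
(3) = (l + 1)*(l^3 - 7*l^2 + 11*l - 5) = (l - 1)*(l + 1)*(l^2 - 6*l + 5) = (l - 1)^2*(l + 1)*(l - 5)
(4) = (z - 2)*(z^4 - 6*z^3 - 12*z^2 + 70*z + 75) = (z - 5)*(z - 2)*(z^3 - z^2 - 17*z - 15) = (z - 5)^2*(z - 2)*(z^2 + 4*z + 3) = (z - 5)^2*(z - 2)*(z + 3)*(z + 1)
(5) = (o + 3)*(o^2) = o*(o + 3)*(o)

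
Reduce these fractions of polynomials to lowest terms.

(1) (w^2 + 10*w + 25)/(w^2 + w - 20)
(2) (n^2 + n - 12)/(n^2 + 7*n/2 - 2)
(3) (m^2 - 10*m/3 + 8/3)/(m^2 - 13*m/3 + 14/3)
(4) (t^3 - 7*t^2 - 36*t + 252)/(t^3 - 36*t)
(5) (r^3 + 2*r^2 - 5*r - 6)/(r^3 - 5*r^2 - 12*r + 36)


(1) = (w + 5)/(w - 4)
(2) = (2*n - 6)/(2*n - 1)
(3) = (3*m - 4)/(3*m - 7)
(4) = (t - 7)/t
(5) = (r + 1)/(r - 6)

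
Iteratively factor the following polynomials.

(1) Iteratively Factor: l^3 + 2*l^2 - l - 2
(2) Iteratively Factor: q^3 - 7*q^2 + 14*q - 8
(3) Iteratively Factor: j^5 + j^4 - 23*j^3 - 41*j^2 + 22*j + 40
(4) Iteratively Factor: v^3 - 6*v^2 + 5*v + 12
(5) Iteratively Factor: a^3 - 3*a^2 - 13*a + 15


(1) = (l + 2)*(l^2 - 1) = (l - 1)*(l + 2)*(l + 1)
(2) = (q - 1)*(q^2 - 6*q + 8) = (q - 2)*(q - 1)*(q - 4)
(3) = (j - 1)*(j^4 + 2*j^3 - 21*j^2 - 62*j - 40) = (j - 5)*(j - 1)*(j^3 + 7*j^2 + 14*j + 8) = (j - 5)*(j - 1)*(j + 4)*(j^2 + 3*j + 2) = (j - 5)*(j - 1)*(j + 1)*(j + 4)*(j + 2)
(4) = (v + 1)*(v^2 - 7*v + 12) = (v - 4)*(v + 1)*(v - 3)
(5) = (a - 1)*(a^2 - 2*a - 15) = (a - 1)*(a + 3)*(a - 5)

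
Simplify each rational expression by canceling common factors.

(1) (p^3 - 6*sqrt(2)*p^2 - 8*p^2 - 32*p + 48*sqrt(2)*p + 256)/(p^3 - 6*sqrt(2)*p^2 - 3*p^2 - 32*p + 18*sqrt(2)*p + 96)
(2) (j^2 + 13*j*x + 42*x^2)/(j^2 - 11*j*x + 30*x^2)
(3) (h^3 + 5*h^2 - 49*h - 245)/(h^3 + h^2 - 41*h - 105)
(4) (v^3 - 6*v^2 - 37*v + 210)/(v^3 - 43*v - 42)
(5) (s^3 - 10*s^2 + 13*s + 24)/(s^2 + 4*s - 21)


(1) = (p - 8)/(p - 3)
(2) = (j^2 + 13*j*x + 42*x^2)/(j^2 - 11*j*x + 30*x^2)
(3) = (h + 7)/(h + 3)
(4) = (v - 5)/(v + 1)
(5) = (s^2 - 7*s - 8)/(s + 7)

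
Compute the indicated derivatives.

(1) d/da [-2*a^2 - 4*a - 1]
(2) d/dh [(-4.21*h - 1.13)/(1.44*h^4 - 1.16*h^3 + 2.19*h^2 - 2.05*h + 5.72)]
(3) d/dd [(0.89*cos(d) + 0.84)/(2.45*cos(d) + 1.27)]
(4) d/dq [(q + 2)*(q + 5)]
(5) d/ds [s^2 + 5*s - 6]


(1) = -4*a - 4
(2) = (18.1872*h^4 - 3.2584*h^3 + 5.2875*h^2 + 4.9494*h - 26.3977)/(2.0736*h^8 - 3.3408*h^7 + 7.6528*h^6 - 10.9848*h^5 + 26.0257*h^4 - 22.2494*h^3 + 29.2561*h^2 - 23.452*h + 32.7184)
(3) = 0.9277*sin(d)/(2.45*cos(d) + 1.27)^2
(4) = 2*q + 7
(5) = 2*s + 5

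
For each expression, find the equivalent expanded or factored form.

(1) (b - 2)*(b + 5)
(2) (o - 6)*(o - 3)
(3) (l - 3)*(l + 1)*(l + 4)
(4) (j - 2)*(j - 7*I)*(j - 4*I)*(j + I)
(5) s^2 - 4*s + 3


(1) = b^2 + 3*b - 10
(2) = o^2 - 9*o + 18
(3) = l^3 + 2*l^2 - 11*l - 12
(4) = j^4 - 2*j^3 - 10*I*j^3 - 17*j^2 + 20*I*j^2 + 34*j - 28*I*j + 56*I
(5) = (s - 3)*(s - 1)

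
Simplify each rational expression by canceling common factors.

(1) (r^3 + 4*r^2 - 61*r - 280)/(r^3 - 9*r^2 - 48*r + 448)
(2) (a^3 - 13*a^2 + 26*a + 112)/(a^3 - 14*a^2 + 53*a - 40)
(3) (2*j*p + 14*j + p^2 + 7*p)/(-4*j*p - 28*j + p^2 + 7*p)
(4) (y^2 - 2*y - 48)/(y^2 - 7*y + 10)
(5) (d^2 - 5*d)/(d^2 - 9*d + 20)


(1) = (r + 5)/(r - 8)
(2) = (a^2 - 5*a - 14)/(a^2 - 6*a + 5)
(3) = (2*j + p)/(-4*j + p)
(4) = (y^2 - 2*y - 48)/(y^2 - 7*y + 10)
(5) = d/(d - 4)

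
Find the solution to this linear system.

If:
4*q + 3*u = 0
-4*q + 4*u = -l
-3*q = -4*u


Then:
l = 0
q = 0
u = 0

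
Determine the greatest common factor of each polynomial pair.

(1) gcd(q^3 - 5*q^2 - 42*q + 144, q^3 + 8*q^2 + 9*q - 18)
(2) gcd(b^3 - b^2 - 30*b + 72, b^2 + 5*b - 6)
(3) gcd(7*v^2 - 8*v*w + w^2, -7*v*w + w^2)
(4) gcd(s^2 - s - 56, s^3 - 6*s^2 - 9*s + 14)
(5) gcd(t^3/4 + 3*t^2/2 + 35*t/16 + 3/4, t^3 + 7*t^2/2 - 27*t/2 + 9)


(1) = gcd((q - 8)*(q - 3)*(q + 6), (q - 1)*(q + 3)*(q + 6)) = q + 6
(2) = gcd((b - 4)*(b - 3)*(b + 6), (b - 1)*(b + 6)) = b + 6
(3) = gcd((-7*v + w)*(-v + w), w*(-7*v + w)) = 7*v - w
(4) = 1
(5) = 1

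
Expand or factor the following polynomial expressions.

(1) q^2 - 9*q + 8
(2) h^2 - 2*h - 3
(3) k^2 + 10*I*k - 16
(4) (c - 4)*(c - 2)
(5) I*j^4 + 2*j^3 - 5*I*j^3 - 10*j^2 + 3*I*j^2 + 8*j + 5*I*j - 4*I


(1) = (q - 8)*(q - 1)
(2) = (h - 3)*(h + 1)
(3) = (k + 2*I)*(k + 8*I)
(4) = c^2 - 6*c + 8
(5) = (j - 4)*(j - 1)*(j - I)*(I*j + 1)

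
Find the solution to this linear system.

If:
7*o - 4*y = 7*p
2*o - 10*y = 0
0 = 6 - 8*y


Then:
o = 15/4
p = 93/28
y = 3/4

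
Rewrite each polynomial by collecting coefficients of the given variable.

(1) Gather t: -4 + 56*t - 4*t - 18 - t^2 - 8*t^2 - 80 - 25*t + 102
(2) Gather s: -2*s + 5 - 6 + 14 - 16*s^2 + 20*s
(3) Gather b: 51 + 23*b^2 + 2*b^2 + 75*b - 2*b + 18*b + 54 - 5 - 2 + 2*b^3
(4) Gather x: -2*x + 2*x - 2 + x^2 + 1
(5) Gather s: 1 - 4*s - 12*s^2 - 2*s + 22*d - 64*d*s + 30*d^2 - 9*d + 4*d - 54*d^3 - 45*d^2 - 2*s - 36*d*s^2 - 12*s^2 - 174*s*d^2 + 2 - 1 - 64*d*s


(1) = -9*t^2 + 27*t
(2) = -16*s^2 + 18*s + 13
(3) = 2*b^3 + 25*b^2 + 91*b + 98
(4) = x^2 - 1
(5) = -54*d^3 - 15*d^2 + 17*d + s^2*(-36*d - 24) + s*(-174*d^2 - 128*d - 8) + 2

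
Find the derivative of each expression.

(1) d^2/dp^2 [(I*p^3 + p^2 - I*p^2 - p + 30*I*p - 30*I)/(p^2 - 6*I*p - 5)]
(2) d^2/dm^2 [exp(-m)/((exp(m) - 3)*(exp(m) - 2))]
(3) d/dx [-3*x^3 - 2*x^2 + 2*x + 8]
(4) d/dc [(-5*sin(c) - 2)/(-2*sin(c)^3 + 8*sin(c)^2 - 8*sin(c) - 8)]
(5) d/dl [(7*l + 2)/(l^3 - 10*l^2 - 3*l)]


(1) = (p^3*(10 + 10*I) + p^2*(-150 - 210*I) + p*(-1110 + 1050*I) + 1850 + 1870*I)/(p^6 - 18*I*p^5 - 123*p^4 + 396*I*p^3 + 615*p^2 - 450*I*p - 125)
(2) = (9*exp(4*m) - 55*exp(3*m) + 112*exp(2*m) - 90*exp(m) + 36)*exp(-m)/(exp(6*m) - 15*exp(5*m) + 93*exp(4*m) - 305*exp(3*m) + 558*exp(2*m) - 540*exp(m) + 216)
(3) = -9*x^2 - 4*x + 2
(4) = (-5*sin(c)^3 + 7*sin(c)^2 + 8*sin(c) + 6)*cos(c)/(sin(c)^3 - 4*sin(c)^2 + 4*sin(c) + 4)^2
(5) = 2*(-7*l^3 + 32*l^2 + 20*l + 3)/(l^2*(l^4 - 20*l^3 + 94*l^2 + 60*l + 9))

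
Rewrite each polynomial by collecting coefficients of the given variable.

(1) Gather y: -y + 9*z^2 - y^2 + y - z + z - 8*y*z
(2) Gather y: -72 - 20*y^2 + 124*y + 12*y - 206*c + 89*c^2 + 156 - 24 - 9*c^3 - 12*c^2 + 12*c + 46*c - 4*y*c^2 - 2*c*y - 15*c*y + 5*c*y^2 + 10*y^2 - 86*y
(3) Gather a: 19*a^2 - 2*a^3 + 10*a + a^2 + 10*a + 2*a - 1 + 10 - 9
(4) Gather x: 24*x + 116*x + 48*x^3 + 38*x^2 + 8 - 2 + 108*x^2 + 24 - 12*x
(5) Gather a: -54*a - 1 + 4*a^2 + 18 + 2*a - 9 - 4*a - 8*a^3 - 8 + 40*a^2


(1) = -y^2 - 8*y*z + 9*z^2
(2) = -9*c^3 + 77*c^2 - 148*c + y^2*(5*c - 10) + y*(-4*c^2 - 17*c + 50) + 60
(3) = -2*a^3 + 20*a^2 + 22*a
(4) = 48*x^3 + 146*x^2 + 128*x + 30
(5) = -8*a^3 + 44*a^2 - 56*a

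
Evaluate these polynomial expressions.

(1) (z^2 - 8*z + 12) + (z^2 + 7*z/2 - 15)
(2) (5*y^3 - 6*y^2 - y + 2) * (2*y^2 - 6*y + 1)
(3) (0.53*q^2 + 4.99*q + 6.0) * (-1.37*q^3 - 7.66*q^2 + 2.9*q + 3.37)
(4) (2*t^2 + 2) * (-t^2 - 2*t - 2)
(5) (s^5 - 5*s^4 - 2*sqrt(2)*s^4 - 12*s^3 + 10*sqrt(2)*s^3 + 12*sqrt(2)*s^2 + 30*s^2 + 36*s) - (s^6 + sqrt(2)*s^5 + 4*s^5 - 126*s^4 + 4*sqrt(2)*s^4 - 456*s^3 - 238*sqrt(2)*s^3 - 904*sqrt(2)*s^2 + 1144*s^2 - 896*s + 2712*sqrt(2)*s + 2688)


(1) = 2*z^2 - 9*z/2 - 3
(2) = 10*y^5 - 42*y^4 + 39*y^3 + 4*y^2 - 13*y + 2
(3) = -0.7261*q^5 - 10.8961*q^4 - 44.9064*q^3 - 29.7029*q^2 + 34.2163*q + 20.22
(4) = -2*t^4 - 4*t^3 - 6*t^2 - 4*t - 4
(5) = -s^6 - 3*s^5 - sqrt(2)*s^5 - 6*sqrt(2)*s^4 + 121*s^4 + 248*sqrt(2)*s^3 + 444*s^3 - 1114*s^2 + 916*sqrt(2)*s^2 - 2712*sqrt(2)*s + 932*s - 2688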